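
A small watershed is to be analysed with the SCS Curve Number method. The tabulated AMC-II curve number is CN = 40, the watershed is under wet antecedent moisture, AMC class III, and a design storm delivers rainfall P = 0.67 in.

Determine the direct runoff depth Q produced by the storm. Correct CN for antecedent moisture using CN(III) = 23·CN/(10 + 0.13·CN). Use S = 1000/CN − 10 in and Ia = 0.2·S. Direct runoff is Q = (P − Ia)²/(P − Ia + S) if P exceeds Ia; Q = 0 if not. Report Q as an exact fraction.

Q = 0 in ≈ 0.000 in

CN(III) from CN(II)=40: (23·40)/(10 + 0.13·40) = 1150/19 ≈ 60.526
Max retention: S = 1000/(1150/19) − 10 = 150/23 in (≈ 6.522 in)
Ia = 0.2·(150/23) = 30/23 in ≈ 1.304 in
P = 0.670 ≤ Ia = 1.304 in: entire storm abstracted, Q = 0.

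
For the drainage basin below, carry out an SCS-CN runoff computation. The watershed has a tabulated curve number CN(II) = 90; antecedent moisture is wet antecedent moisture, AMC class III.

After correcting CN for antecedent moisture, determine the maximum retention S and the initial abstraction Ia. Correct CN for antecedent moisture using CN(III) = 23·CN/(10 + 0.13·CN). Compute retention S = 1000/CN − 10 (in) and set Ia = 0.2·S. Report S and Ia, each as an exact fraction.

S = 100/207 in ≈ 0.483 in; Ia = 20/207 in ≈ 0.097 in

CN(III) from CN(II)=90: (23·90)/(10 + 0.13·90) = 20700/217 ≈ 95.392
Retention S: 1000/CN − 10 with CN=95.392 → S = 100/207 ≈ 0.483 in
Ia = 0.2·(100/207) = 20/207 in ≈ 0.097 in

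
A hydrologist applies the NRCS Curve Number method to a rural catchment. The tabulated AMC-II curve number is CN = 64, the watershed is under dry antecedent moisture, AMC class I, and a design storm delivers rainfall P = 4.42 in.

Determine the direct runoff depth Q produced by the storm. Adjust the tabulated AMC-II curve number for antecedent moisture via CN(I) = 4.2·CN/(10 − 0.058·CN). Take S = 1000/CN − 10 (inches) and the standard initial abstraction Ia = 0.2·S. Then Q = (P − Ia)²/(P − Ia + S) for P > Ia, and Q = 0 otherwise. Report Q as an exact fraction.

Adjust CN=64 to AMC I: 4.2·64/(10 − 0.058·64) → (1344/5) ÷ (786/125) = 5600/131 ≈ 42.748
Max retention: S = 1000/(5600/131) − 10 = 375/28 in (≈ 13.393 in)
Initial abstraction Ia = S/5 = (375/28)/5 = 75/28 ≈ 2.679 in
P − Ia = 4.420 − 2.679 = 1219/700 ≈ 1.741 in (> 0, runoff occurs)
Q = (1219/700)²/((1219/700) + 375/28) = (1485961/490000)/(5297/350) = 1485961/7415800 in ≈ 0.200 in

Q = 1485961/7415800 in ≈ 0.200 in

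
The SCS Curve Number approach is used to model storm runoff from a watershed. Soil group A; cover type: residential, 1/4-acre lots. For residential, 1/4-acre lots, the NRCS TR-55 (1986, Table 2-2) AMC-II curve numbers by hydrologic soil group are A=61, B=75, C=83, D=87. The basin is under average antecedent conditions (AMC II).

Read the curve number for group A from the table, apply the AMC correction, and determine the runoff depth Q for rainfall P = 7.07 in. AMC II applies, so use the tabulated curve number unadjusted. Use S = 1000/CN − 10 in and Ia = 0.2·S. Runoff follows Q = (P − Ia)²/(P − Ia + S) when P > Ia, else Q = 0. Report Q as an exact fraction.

Q = 1247996929/453394700 in ≈ 2.753 in

NRCS table: residential, 1/4-acre lots, soil group A → CN(II) = 61
Average conditions: CN = 61 (no AMC adjustment).
S = 1000/61 − 10 = 390/61 in ≈ 6.393 in
Ia = 0.2S: 0.2·6.393 = 1.279 in (exactly 78/61)
P − Ia = 7.070 − 1.279 = 35327/6100 ≈ 5.791 in (> 0, runoff occurs)
Q: (35327/6100)² ÷ (74327/6100) = 1247996929/453394700 in (≈ 2.753 in)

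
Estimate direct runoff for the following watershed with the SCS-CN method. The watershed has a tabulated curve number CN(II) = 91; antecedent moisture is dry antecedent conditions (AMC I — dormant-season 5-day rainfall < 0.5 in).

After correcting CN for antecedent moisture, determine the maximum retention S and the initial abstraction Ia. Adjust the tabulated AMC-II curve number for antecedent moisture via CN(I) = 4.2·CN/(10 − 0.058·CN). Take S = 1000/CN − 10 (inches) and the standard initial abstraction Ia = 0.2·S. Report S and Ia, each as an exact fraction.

S = 1500/637 in ≈ 2.355 in; Ia = 300/637 in ≈ 0.471 in

CN(I) from CN(II)=91: (4.2·91)/(10 − 0.058·91) = 63700/787 ≈ 80.940
S = 1000/(63700/787) − 10 = 1500/637 in ≈ 2.355 in
Ia = 0.2·(1500/637) = 300/637 in ≈ 0.471 in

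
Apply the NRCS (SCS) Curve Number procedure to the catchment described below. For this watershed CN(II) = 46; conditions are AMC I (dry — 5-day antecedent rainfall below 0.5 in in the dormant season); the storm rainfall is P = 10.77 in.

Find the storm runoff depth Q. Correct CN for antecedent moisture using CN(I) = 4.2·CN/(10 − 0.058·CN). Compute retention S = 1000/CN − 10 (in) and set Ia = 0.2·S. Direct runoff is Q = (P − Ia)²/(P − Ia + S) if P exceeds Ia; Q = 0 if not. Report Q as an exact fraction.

Q = 2318353203/2862563900 in ≈ 0.810 in

Adjust CN=46 to AMC I: 4.2·46/(10 − 0.058·46) → (966/5) ÷ (1833/250) = 16100/611 ≈ 26.350
Max retention: S = 1000/(16100/611) − 10 = 4500/161 in (≈ 27.950 in)
Ia = 0.2·(4500/161) = 900/161 in ≈ 5.590 in
P − Ia = 10.770 − 5.590 = 83397/16100 ≈ 5.180 in (> 0, runoff occurs)
Q: (83397/16100)² ÷ (533397/16100) = 2318353203/2862563900 in (≈ 0.810 in)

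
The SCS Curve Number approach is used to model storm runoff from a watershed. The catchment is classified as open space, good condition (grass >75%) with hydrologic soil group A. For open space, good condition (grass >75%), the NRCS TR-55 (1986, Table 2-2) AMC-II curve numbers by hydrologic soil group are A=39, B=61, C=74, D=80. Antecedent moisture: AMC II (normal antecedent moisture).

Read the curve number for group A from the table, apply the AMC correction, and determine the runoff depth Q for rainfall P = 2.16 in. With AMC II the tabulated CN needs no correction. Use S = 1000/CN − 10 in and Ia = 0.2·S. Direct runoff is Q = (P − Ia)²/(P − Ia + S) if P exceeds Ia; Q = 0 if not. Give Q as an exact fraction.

NRCS table: open space, good condition (grass >75%), soil group A → CN(II) = 39
AMC II — tabulated CN = 39 applies directly.
Max retention: S = 1000/39 − 10 = 610/39 in (≈ 15.641 in)
Ia = 0.2·(610/39) = 122/39 in ≈ 3.128 in
P = 2.160 ≤ Ia = 3.128 in: entire storm abstracted, Q = 0.

Q = 0 in ≈ 0.000 in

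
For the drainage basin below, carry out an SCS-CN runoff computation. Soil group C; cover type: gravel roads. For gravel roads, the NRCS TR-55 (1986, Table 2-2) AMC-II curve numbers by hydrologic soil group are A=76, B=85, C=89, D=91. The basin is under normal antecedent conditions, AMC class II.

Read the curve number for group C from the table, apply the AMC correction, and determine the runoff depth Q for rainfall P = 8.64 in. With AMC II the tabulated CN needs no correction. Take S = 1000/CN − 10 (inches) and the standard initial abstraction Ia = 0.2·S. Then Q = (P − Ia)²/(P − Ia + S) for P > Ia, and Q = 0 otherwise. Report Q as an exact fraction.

NRCS table: gravel roads, soil group C → CN(II) = 89
AMC II — tabulated CN = 89 applies directly.
Max retention: S = 1000/89 − 10 = 110/89 in (≈ 1.236 in)
Initial abstraction Ia = S/5 = (110/89)/5 = 22/89 ≈ 0.247 in
P − Ia = 8.640 − 0.247 = 18674/2225 ≈ 8.393 in (> 0, runoff occurs)
Q: (18674/2225)² ÷ (21424/2225) = 87179569/11917100 in (≈ 7.316 in)

Q = 87179569/11917100 in ≈ 7.316 in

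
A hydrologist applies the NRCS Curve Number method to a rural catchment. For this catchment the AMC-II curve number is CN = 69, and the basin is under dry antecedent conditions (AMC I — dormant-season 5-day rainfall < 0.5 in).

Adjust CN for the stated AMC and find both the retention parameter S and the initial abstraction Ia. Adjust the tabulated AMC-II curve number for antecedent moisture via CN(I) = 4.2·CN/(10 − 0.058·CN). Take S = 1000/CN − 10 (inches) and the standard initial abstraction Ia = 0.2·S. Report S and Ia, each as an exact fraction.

CN(I) from CN(II)=69: (4.2·69)/(10 − 0.058·69) = 144900/2999 ≈ 48.316
S = 1000/(144900/2999) − 10 = 15500/1449 in ≈ 10.697 in
Initial abstraction Ia = S/5 = (15500/1449)/5 = 3100/1449 ≈ 2.139 in

S = 15500/1449 in ≈ 10.697 in; Ia = 3100/1449 in ≈ 2.139 in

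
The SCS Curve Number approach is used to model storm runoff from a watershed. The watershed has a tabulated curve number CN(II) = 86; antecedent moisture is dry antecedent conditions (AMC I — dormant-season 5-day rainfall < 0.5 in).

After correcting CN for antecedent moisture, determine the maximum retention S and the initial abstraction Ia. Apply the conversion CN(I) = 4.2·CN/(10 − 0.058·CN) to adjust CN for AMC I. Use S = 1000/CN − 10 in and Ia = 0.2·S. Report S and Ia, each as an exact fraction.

CN(I) from CN(II)=86: (4.2·86)/(10 − 0.058·86) = 12900/179 ≈ 72.067
Retention S: 1000/CN − 10 with CN=72.067 → S = 500/129 ≈ 3.876 in
Initial abstraction Ia = S/5 = (500/129)/5 = 100/129 ≈ 0.775 in

S = 500/129 in ≈ 3.876 in; Ia = 100/129 in ≈ 0.775 in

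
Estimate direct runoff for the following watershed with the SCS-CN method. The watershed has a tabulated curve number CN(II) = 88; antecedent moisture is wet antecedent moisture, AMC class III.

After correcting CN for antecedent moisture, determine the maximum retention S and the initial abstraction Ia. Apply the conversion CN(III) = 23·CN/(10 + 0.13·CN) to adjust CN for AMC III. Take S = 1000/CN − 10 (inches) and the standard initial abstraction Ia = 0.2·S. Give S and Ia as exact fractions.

S = 150/253 in ≈ 0.593 in; Ia = 30/253 in ≈ 0.119 in

Wet (AMC III): CN(III) = 23·88/(10 + 0.13·88) = 2024/(536/25) = 6325/67 ≈ 94.403
Max retention: S = 1000/(6325/67) − 10 = 150/253 in (≈ 0.593 in)
Initial abstraction Ia = S/5 = (150/253)/5 = 30/253 ≈ 0.119 in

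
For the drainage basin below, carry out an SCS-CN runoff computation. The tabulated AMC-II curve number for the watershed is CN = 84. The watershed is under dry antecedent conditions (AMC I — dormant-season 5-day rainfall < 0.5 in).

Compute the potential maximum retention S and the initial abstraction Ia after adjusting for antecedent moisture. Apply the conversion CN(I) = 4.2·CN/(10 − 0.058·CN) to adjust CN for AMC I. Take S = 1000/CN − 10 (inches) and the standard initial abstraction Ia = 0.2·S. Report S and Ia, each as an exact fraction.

S = 2000/441 in ≈ 4.535 in; Ia = 400/441 in ≈ 0.907 in

CN(I) from CN(II)=84: (4.2·84)/(10 − 0.058·84) = 44100/641 ≈ 68.799
S = 1000/(44100/641) − 10 = 2000/441 in ≈ 4.535 in
Ia = 0.2·(2000/441) = 400/441 in ≈ 0.907 in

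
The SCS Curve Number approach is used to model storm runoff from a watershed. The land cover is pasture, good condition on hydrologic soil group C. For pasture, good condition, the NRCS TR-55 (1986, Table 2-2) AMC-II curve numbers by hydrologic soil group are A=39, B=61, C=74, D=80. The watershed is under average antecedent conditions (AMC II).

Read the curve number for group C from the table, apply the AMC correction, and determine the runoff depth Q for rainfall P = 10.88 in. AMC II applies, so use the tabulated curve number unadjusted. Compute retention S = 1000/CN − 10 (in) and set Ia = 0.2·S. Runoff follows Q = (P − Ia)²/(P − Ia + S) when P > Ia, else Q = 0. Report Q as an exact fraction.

Q = 22155849/2928550 in ≈ 7.565 in

NRCS table: pasture, good condition, soil group C → CN(II) = 74
AMC II — tabulated CN = 74 applies directly.
Max retention: S = 1000/74 − 10 = 130/37 in (≈ 3.514 in)
Initial abstraction Ia = S/5 = (130/37)/5 = 26/37 ≈ 0.703 in
P − Ia = 10.880 − 0.703 = 9414/925 ≈ 10.177 in (> 0, runoff occurs)
Q: (9414/925)² ÷ (12664/925) = 22155849/2928550 in (≈ 7.565 in)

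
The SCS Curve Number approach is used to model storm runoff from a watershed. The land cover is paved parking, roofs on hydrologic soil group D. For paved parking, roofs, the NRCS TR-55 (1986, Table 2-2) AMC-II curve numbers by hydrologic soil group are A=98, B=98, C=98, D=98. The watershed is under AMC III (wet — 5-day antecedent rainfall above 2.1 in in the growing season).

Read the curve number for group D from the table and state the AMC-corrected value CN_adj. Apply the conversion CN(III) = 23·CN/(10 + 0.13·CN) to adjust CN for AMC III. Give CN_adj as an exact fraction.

CN_adj = 112700/1137 ≈ 99.120

NRCS table: paved parking, roofs, soil group D → CN(II) = 98
CN(III) from CN(II)=98: (23·98)/(10 + 0.13·98) = 112700/1137 ≈ 99.120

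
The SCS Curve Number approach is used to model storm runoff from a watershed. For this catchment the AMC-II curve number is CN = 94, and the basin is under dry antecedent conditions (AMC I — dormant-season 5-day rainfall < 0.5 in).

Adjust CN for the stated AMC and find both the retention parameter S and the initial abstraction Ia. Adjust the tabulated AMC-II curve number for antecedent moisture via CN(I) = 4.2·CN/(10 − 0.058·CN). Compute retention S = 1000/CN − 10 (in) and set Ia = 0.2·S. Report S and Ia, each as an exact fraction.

S = 500/329 in ≈ 1.520 in; Ia = 100/329 in ≈ 0.304 in

Dry (AMC I): CN(I) = 4.2·94/(10 − 0.058·94) = (1974/5)/(1137/250) = 32900/379 ≈ 86.807
Retention S: 1000/CN − 10 with CN=86.807 → S = 500/329 ≈ 1.520 in
Initial abstraction Ia = S/5 = (500/329)/5 = 100/329 ≈ 0.304 in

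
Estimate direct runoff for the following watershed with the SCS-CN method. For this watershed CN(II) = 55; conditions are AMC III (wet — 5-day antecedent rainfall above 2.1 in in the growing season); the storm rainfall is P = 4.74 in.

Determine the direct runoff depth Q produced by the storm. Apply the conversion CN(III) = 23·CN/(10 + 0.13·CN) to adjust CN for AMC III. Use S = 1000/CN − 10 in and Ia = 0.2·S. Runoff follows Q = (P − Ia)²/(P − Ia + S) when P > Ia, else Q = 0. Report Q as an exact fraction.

CN(III) from CN(II)=55: (23·55)/(10 + 0.13·55) = 25300/343 ≈ 73.761
Retention S: 1000/CN − 10 with CN=73.761 → S = 900/253 ≈ 3.557 in
Ia = 0.2·(900/253) = 180/253 in ≈ 0.711 in
P − Ia = 4.740 − 0.711 = 50961/12650 ≈ 4.029 in (> 0, runoff occurs)
Q = (50961/12650)²/((50961/12650) + 900/253) = (2597023521/160022500)/(95961/12650) = 865674507/404635550 in ≈ 2.139 in

Q = 865674507/404635550 in ≈ 2.139 in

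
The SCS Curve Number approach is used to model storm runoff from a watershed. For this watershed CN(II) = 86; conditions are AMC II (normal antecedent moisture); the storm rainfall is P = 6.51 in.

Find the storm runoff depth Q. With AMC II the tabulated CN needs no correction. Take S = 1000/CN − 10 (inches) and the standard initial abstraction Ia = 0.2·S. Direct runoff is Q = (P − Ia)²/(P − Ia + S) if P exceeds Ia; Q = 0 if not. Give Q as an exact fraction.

Average conditions: CN = 86 (no AMC adjustment).
Max retention: S = 1000/86 − 10 = 70/43 in (≈ 1.628 in)
Ia = 0.2S: 0.2·1.628 = 0.326 in (exactly 14/43)
Since P=6.510 > Ia=0.326: effective rainfall P−Ia = 26593/4300 in
Runoff Q = (P−Ia)²/(P−Ia+S) = (6.184)²/(6.184+1.628) = 101026807/20635700 ≈ 4.896 in

Q = 101026807/20635700 in ≈ 4.896 in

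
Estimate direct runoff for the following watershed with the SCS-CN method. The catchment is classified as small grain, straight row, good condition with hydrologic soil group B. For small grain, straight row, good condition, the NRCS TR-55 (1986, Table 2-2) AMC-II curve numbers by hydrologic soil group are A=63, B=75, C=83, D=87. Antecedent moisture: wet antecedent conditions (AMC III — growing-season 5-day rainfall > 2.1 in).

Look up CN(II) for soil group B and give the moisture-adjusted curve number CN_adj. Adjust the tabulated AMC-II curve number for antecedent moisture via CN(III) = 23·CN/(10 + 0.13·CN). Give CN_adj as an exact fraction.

NRCS table: small grain, straight row, good condition, soil group B → CN(II) = 75
Adjust CN=75 to AMC III: 23·75/(10 + 0.13·75) → 1725 ÷ (79/4) = 6900/79 ≈ 87.342

CN_adj = 6900/79 ≈ 87.342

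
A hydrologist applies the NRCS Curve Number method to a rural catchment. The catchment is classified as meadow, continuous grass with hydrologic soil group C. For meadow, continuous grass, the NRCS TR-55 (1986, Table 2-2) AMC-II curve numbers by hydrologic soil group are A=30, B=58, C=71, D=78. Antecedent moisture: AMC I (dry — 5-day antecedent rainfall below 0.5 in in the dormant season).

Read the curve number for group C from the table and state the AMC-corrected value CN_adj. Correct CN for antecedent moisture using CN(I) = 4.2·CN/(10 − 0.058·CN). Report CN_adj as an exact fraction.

CN_adj = 149100/2941 ≈ 50.697

NRCS table: meadow, continuous grass, soil group C → CN(II) = 71
Dry (AMC I): CN(I) = 4.2·71/(10 − 0.058·71) = (1491/5)/(2941/500) = 149100/2941 ≈ 50.697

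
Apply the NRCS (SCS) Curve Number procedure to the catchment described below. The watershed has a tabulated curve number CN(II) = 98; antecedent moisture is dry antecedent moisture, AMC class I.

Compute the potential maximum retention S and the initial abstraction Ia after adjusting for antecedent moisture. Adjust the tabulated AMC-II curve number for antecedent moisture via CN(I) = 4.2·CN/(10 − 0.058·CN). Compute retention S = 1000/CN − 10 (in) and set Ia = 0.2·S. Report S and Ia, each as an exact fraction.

S = 500/1029 in ≈ 0.486 in; Ia = 100/1029 in ≈ 0.097 in

Dry (AMC I): CN(I) = 4.2·98/(10 − 0.058·98) = (2058/5)/(1079/250) = 102900/1079 ≈ 95.366
S = 1000/(102900/1079) − 10 = 500/1029 in ≈ 0.486 in
Ia = 0.2S: 0.2·0.486 = 0.097 in (exactly 100/1029)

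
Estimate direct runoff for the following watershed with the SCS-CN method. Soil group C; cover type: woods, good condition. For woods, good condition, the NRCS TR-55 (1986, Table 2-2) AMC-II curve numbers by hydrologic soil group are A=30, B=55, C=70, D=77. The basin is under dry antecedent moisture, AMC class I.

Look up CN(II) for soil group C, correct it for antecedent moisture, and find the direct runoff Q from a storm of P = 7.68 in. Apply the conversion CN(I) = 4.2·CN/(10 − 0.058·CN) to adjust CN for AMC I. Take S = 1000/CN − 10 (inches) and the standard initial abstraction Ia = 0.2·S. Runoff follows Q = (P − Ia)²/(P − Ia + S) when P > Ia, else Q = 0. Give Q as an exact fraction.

NRCS table: woods, good condition, soil group C → CN(II) = 70
Dry (AMC I): CN(I) = 4.2·70/(10 − 0.058·70) = 294/(297/50) = 4900/99 ≈ 49.495
Max retention: S = 1000/(4900/99) − 10 = 500/49 in (≈ 10.204 in)
Initial abstraction Ia = S/5 = (500/49)/5 = 100/49 ≈ 2.041 in
Excess rainfall: 7.680 − 2.041 = 5.639 in; P > Ia so Q > 0
Runoff Q = (P−Ia)²/(P−Ia+S) = (5.639)²/(5.639+10.204) = 2982529/1485925 ≈ 2.007 in

Q = 2982529/1485925 in ≈ 2.007 in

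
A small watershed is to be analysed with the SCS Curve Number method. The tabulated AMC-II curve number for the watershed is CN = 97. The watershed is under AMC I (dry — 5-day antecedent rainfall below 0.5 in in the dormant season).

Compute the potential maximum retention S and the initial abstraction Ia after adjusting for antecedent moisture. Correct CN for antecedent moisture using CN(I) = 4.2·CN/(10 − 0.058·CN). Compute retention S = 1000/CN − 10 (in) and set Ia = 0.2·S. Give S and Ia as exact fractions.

Dry (AMC I): CN(I) = 4.2·97/(10 − 0.058·97) = (2037/5)/(2187/500) = 67900/729 ≈ 93.141
Max retention: S = 1000/(67900/729) − 10 = 500/679 in (≈ 0.736 in)
Initial abstraction Ia = S/5 = (500/679)/5 = 100/679 ≈ 0.147 in

S = 500/679 in ≈ 0.736 in; Ia = 100/679 in ≈ 0.147 in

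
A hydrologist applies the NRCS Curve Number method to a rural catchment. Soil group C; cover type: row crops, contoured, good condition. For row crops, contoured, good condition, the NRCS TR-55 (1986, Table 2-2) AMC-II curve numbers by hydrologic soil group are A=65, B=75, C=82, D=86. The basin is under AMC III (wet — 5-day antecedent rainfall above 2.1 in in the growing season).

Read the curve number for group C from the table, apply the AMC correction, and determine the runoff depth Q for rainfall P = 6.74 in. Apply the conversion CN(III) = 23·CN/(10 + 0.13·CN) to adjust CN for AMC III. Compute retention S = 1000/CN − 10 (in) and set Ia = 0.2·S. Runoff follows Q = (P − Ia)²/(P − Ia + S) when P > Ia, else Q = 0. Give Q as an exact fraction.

NRCS table: row crops, contoured, good condition, soil group C → CN(II) = 82
Adjust CN=82 to AMC III: 23·82/(10 + 0.13·82) → 1886 ÷ (1033/50) = 94300/1033 ≈ 91.288
S = 1000/(94300/1033) − 10 = 900/943 in ≈ 0.954 in
Ia = 0.2S: 0.2·0.954 = 0.191 in (exactly 180/943)
P − Ia = 6.740 − 0.191 = 308791/47150 ≈ 6.549 in (> 0, runoff occurs)
Q = (308791/47150)²/((308791/47150) + 900/943) = (95351881681/2223122500)/(353791/47150) = 95351881681/16681245650 in ≈ 5.716 in

Q = 95351881681/16681245650 in ≈ 5.716 in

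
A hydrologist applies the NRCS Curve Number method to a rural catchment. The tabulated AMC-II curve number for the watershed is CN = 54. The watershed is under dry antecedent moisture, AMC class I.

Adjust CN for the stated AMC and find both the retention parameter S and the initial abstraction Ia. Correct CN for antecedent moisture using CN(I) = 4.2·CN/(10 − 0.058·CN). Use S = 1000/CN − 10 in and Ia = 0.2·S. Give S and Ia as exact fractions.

CN(I) from CN(II)=54: (4.2·54)/(10 − 0.058·54) = 56700/1717 ≈ 33.023
S = 1000/(56700/1717) − 10 = 11500/567 in ≈ 20.282 in
Initial abstraction Ia = S/5 = (11500/567)/5 = 2300/567 ≈ 4.056 in

S = 11500/567 in ≈ 20.282 in; Ia = 2300/567 in ≈ 4.056 in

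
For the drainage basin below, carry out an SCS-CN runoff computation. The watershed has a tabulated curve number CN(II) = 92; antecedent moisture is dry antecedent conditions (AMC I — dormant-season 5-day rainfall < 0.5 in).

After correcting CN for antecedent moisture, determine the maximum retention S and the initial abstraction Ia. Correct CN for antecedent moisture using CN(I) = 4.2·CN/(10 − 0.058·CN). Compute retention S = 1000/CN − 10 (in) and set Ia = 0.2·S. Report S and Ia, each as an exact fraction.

Adjust CN=92 to AMC I: 4.2·92/(10 − 0.058·92) → (1932/5) ÷ (583/125) = 48300/583 ≈ 82.847
Max retention: S = 1000/(48300/583) − 10 = 1000/483 in (≈ 2.070 in)
Ia = 0.2S: 0.2·2.070 = 0.414 in (exactly 200/483)

S = 1000/483 in ≈ 2.070 in; Ia = 200/483 in ≈ 0.414 in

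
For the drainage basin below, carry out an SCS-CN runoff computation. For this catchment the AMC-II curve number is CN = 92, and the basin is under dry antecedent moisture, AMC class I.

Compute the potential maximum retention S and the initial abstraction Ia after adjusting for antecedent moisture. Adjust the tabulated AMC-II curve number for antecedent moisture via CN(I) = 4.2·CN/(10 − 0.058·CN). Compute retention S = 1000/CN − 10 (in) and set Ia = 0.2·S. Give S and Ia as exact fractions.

Adjust CN=92 to AMC I: 4.2·92/(10 − 0.058·92) → (1932/5) ÷ (583/125) = 48300/583 ≈ 82.847
S = 1000/(48300/583) − 10 = 1000/483 in ≈ 2.070 in
Ia = 0.2·(1000/483) = 200/483 in ≈ 0.414 in

S = 1000/483 in ≈ 2.070 in; Ia = 200/483 in ≈ 0.414 in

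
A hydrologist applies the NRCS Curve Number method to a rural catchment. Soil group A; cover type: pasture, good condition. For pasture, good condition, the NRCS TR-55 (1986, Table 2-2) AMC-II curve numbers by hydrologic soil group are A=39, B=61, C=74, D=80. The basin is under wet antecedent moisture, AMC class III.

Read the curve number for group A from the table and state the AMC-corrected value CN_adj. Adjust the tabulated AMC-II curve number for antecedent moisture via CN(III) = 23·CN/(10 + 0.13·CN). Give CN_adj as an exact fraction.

CN_adj = 89700/1507 ≈ 59.522

NRCS table: pasture, good condition, soil group A → CN(II) = 39
Wet (AMC III): CN(III) = 23·39/(10 + 0.13·39) = 897/(1507/100) = 89700/1507 ≈ 59.522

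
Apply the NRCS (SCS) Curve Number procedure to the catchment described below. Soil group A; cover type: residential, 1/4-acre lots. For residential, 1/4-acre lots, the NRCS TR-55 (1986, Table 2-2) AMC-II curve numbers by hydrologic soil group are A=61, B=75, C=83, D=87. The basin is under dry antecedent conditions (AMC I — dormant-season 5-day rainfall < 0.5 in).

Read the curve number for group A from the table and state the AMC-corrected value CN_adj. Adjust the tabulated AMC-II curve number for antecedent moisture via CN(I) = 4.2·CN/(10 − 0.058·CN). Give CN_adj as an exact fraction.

CN_adj = 42700/1077 ≈ 39.647

NRCS table: residential, 1/4-acre lots, soil group A → CN(II) = 61
Adjust CN=61 to AMC I: 4.2·61/(10 − 0.058·61) → (1281/5) ÷ (3231/500) = 42700/1077 ≈ 39.647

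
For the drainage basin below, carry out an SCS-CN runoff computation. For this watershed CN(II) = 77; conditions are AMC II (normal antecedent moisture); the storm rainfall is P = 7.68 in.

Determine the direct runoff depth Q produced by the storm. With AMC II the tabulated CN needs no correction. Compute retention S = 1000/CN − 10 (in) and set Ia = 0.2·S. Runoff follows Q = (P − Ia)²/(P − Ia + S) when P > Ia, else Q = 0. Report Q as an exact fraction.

Average conditions: CN = 77 (no AMC adjustment).
S = 1000/77 − 10 = 230/77 in ≈ 2.987 in
Initial abstraction Ia = S/5 = (230/77)/5 = 46/77 ≈ 0.597 in
Since P=7.680 > Ia=0.597: effective rainfall P−Ia = 13634/1925 in
Q = (13634/1925)²/((13634/1925) + 230/77) = (185885956/3705625)/(19384/1925) = 46471489/9328550 in ≈ 4.982 in

Q = 46471489/9328550 in ≈ 4.982 in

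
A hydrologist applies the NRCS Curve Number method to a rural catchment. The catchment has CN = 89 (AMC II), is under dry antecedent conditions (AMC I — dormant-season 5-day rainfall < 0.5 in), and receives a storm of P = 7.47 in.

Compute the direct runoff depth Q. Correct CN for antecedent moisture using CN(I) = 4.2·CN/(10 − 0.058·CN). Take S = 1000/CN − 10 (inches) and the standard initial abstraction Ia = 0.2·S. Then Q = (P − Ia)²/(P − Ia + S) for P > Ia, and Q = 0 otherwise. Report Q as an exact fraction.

Q = 1654163816449/343175126700 in ≈ 4.820 in

CN(I) from CN(II)=89: (4.2·89)/(10 − 0.058·89) = 186900/2419 ≈ 77.263
Max retention: S = 1000/(186900/2419) − 10 = 5500/1869 in (≈ 2.943 in)
Ia = 0.2S: 0.2·2.943 = 0.589 in (exactly 1100/1869)
Excess rainfall: 7.470 − 0.589 = 6.881 in; P > Ia so Q > 0
Q = (1286143/186900)²/((1286143/186900) + 5500/1869) = (1654163816449/34931610000)/(1836143/186900) = 1654163816449/343175126700 in ≈ 4.820 in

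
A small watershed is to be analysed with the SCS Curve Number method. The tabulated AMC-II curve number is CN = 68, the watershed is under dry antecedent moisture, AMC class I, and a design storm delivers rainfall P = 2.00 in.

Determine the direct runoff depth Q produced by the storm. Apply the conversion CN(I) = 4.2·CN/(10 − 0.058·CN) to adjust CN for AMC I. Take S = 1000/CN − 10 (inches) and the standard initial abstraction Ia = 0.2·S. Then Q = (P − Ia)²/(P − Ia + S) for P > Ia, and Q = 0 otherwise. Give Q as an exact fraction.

Q = 0 in ≈ 0.000 in

Dry (AMC I): CN(I) = 4.2·68/(10 − 0.058·68) = (1428/5)/(757/125) = 35700/757 ≈ 47.160
Max retention: S = 1000/(35700/757) − 10 = 4000/357 in (≈ 11.204 in)
Ia = 0.2S: 0.2·11.204 = 2.241 in (exactly 800/357)
P = 2.000 ≤ Ia = 2.241 in: entire storm abstracted, Q = 0.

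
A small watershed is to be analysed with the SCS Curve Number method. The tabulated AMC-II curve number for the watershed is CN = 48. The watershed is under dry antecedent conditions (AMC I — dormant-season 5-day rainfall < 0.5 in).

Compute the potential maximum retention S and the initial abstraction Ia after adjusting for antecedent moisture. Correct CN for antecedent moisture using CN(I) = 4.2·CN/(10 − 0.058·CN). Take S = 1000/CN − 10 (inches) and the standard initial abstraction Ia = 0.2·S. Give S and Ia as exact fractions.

Dry (AMC I): CN(I) = 4.2·48/(10 − 0.058·48) = (1008/5)/(902/125) = 12600/451 ≈ 27.938
Retention S: 1000/CN − 10 with CN=27.938 → S = 1625/63 ≈ 25.794 in
Initial abstraction Ia = S/5 = (1625/63)/5 = 325/63 ≈ 5.159 in

S = 1625/63 in ≈ 25.794 in; Ia = 325/63 in ≈ 5.159 in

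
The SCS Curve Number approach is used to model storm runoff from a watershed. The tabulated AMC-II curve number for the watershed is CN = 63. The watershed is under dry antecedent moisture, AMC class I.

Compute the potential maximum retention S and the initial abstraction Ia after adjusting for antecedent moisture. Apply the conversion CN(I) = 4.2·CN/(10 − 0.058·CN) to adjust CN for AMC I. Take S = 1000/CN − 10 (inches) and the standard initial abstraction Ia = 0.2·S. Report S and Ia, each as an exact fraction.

S = 18500/1323 in ≈ 13.983 in; Ia = 3700/1323 in ≈ 2.797 in

Adjust CN=63 to AMC I: 4.2·63/(10 − 0.058·63) → (1323/5) ÷ (3173/500) = 132300/3173 ≈ 41.696
Retention S: 1000/CN − 10 with CN=41.696 → S = 18500/1323 ≈ 13.983 in
Initial abstraction Ia = S/5 = (18500/1323)/5 = 3700/1323 ≈ 2.797 in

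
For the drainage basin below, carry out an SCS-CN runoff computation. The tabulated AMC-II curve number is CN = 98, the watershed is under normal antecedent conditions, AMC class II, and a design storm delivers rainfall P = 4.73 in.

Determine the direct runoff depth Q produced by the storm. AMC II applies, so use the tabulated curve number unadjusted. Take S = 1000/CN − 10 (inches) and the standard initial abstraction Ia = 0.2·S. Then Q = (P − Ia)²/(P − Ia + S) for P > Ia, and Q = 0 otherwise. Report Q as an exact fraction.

Q = 527942529/117487300 in ≈ 4.494 in

Average conditions: CN = 98 (no AMC adjustment).
Max retention: S = 1000/98 − 10 = 10/49 in (≈ 0.204 in)
Ia = 0.2S: 0.2·0.204 = 0.041 in (exactly 2/49)
P − Ia = 4.730 − 0.041 = 22977/4900 ≈ 4.689 in (> 0, runoff occurs)
Q: (22977/4900)² ÷ (23977/4900) = 527942529/117487300 in (≈ 4.494 in)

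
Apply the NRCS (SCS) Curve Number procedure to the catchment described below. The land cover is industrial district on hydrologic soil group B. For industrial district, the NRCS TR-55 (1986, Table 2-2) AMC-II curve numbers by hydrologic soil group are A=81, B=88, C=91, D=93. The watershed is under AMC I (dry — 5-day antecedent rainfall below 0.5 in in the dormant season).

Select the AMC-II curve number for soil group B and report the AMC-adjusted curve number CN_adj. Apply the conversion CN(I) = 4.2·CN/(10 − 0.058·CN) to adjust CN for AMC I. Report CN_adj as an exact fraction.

CN_adj = 3850/51 ≈ 75.490

NRCS table: industrial district, soil group B → CN(II) = 88
CN(I) from CN(II)=88: (4.2·88)/(10 − 0.058·88) = 3850/51 ≈ 75.490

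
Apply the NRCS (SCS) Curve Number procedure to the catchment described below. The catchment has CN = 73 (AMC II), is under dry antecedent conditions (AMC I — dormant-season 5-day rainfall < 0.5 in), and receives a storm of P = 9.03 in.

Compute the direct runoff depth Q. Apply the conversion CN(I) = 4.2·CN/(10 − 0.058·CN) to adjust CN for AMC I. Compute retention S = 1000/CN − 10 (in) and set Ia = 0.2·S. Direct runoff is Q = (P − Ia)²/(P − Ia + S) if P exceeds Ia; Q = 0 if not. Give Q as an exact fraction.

Adjust CN=73 to AMC I: 4.2·73/(10 − 0.058·73) → (1533/5) ÷ (2883/500) = 51100/961 ≈ 53.174
Max retention: S = 1000/(51100/961) − 10 = 4500/511 in (≈ 8.806 in)
Ia = 0.2·(4500/511) = 900/511 in ≈ 1.761 in
Since P=9.030 > Ia=1.761: effective rainfall P−Ia = 371433/51100 in
Q: (371433/51100)² ÷ (821433/51100) = 45987491163/13991742100 in (≈ 3.287 in)

Q = 45987491163/13991742100 in ≈ 3.287 in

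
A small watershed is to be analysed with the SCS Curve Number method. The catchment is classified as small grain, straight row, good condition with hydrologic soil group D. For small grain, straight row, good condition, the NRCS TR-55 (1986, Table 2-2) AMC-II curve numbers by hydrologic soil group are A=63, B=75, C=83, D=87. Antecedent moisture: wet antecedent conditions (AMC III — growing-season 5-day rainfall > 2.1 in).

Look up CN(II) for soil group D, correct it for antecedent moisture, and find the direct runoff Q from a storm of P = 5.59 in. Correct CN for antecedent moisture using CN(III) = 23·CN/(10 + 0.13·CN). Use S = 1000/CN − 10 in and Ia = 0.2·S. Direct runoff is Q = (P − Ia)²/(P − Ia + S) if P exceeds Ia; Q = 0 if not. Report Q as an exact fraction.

Q = 91821936037/18818004300 in ≈ 4.879 in

NRCS table: small grain, straight row, good condition, soil group D → CN(II) = 87
Wet (AMC III): CN(III) = 23·87/(10 + 0.13·87) = 2001/(2131/100) = 200100/2131 ≈ 93.900
Max retention: S = 1000/(200100/2131) − 10 = 1300/2001 in (≈ 0.650 in)
Ia = 0.2·(1300/2001) = 260/2001 in ≈ 0.130 in
P − Ia = 5.590 − 0.130 = 1092559/200100 ≈ 5.460 in (> 0, runoff occurs)
Q = (1092559/200100)²/((1092559/200100) + 1300/2001) = (1193685168481/40040010000)/(1222559/200100) = 91821936037/18818004300 in ≈ 4.879 in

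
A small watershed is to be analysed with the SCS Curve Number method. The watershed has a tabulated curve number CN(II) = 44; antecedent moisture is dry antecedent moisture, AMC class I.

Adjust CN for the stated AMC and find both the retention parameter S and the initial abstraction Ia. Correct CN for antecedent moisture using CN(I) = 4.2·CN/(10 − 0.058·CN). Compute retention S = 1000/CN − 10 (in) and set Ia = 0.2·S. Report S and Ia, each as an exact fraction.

S = 1000/33 in ≈ 30.303 in; Ia = 200/33 in ≈ 6.061 in

Dry (AMC I): CN(I) = 4.2·44/(10 − 0.058·44) = (924/5)/(931/125) = 3300/133 ≈ 24.812
S = 1000/(3300/133) − 10 = 1000/33 in ≈ 30.303 in
Initial abstraction Ia = S/5 = (1000/33)/5 = 200/33 ≈ 6.061 in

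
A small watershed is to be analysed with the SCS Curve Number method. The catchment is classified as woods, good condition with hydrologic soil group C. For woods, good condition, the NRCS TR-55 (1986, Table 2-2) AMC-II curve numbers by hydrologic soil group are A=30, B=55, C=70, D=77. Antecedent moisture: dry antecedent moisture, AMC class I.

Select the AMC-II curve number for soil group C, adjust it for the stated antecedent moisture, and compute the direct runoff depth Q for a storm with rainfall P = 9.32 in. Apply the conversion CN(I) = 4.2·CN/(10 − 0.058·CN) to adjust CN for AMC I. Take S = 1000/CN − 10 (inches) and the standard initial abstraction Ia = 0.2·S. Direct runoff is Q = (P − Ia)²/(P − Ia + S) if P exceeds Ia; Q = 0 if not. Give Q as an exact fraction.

Q = 79512889/26235825 in ≈ 3.031 in

NRCS table: woods, good condition, soil group C → CN(II) = 70
Dry (AMC I): CN(I) = 4.2·70/(10 − 0.058·70) = 294/(297/50) = 4900/99 ≈ 49.495
S = 1000/(4900/99) − 10 = 500/49 in ≈ 10.204 in
Initial abstraction Ia = S/5 = (500/49)/5 = 100/49 ≈ 2.041 in
P − Ia = 9.320 − 2.041 = 8917/1225 ≈ 7.279 in (> 0, runoff occurs)
Q: (8917/1225)² ÷ (21417/1225) = 79512889/26235825 in (≈ 3.031 in)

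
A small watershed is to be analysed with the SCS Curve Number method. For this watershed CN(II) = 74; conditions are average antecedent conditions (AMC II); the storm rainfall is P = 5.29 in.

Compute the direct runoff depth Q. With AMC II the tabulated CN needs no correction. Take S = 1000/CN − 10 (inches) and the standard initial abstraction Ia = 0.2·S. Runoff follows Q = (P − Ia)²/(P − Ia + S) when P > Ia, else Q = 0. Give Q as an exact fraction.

Q = 288082729/110900100 in ≈ 2.598 in

Average conditions: CN = 74 (no AMC adjustment).
Retention S: 1000/CN − 10 with CN=74.000 → S = 130/37 ≈ 3.514 in
Ia = 0.2S: 0.2·3.514 = 0.703 in (exactly 26/37)
P − Ia = 5.290 − 0.703 = 16973/3700 ≈ 4.587 in (> 0, runoff occurs)
Q = (16973/3700)²/((16973/3700) + 130/37) = (288082729/13690000)/(29973/3700) = 288082729/110900100 in ≈ 2.598 in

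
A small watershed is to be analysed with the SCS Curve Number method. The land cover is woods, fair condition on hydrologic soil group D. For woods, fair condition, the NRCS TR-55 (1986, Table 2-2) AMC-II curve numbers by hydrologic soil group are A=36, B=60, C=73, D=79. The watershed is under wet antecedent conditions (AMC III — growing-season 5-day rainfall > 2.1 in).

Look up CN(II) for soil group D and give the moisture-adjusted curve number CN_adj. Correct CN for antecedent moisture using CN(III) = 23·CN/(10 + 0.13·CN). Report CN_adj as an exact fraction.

CN_adj = 181700/2027 ≈ 89.640

NRCS table: woods, fair condition, soil group D → CN(II) = 79
Wet (AMC III): CN(III) = 23·79/(10 + 0.13·79) = 1817/(2027/100) = 181700/2027 ≈ 89.640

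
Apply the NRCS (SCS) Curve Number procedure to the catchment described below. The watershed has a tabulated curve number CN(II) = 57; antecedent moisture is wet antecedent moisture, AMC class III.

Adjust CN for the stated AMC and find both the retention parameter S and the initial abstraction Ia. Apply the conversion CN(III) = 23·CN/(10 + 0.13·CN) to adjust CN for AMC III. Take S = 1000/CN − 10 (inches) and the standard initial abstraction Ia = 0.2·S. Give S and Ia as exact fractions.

Wet (AMC III): CN(III) = 23·57/(10 + 0.13·57) = 1311/(1741/100) = 131100/1741 ≈ 75.302
S = 1000/(131100/1741) − 10 = 4300/1311 in ≈ 3.280 in
Initial abstraction Ia = S/5 = (4300/1311)/5 = 860/1311 ≈ 0.656 in

S = 4300/1311 in ≈ 3.280 in; Ia = 860/1311 in ≈ 0.656 in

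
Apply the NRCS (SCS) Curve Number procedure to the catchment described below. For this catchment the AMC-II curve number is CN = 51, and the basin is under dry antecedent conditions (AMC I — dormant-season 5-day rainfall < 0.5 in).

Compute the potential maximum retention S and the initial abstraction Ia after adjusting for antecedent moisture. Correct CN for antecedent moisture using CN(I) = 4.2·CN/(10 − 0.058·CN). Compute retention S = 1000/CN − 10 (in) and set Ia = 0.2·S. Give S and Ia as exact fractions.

S = 3500/153 in ≈ 22.876 in; Ia = 700/153 in ≈ 4.575 in

CN(I) from CN(II)=51: (4.2·51)/(10 − 0.058·51) = 15300/503 ≈ 30.417
Max retention: S = 1000/(15300/503) − 10 = 3500/153 in (≈ 22.876 in)
Ia = 0.2S: 0.2·22.876 = 4.575 in (exactly 700/153)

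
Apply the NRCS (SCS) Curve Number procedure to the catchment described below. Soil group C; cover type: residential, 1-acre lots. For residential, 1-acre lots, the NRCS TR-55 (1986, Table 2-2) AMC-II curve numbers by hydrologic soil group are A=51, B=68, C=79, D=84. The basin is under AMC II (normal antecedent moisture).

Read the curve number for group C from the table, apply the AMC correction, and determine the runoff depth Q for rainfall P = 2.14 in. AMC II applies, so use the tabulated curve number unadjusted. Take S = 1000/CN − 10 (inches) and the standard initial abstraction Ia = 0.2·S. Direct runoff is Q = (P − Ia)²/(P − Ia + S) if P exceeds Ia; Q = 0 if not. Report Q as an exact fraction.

NRCS table: residential, 1-acre lots, soil group C → CN(II) = 79
Average conditions: CN = 79 (no AMC adjustment).
Retention S: 1000/CN − 10 with CN=79.000 → S = 210/79 ≈ 2.658 in
Ia = 0.2S: 0.2·2.658 = 0.532 in (exactly 42/79)
Since P=2.140 > Ia=0.532: effective rainfall P−Ia = 6353/3950 in
Q: (6353/3950)² ÷ (16853/3950) = 40360609/66569350 in (≈ 0.606 in)

Q = 40360609/66569350 in ≈ 0.606 in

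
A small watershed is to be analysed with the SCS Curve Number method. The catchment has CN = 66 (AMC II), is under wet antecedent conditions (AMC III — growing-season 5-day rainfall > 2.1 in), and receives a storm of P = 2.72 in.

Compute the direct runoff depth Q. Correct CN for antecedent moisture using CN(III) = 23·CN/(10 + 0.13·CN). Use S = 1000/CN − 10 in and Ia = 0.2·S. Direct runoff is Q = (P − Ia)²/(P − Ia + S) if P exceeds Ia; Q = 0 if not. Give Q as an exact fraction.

CN(III) from CN(II)=66: (23·66)/(10 + 0.13·66) = 75900/929 ≈ 81.701
Retention S: 1000/CN − 10 with CN=81.701 → S = 1700/759 ≈ 2.240 in
Initial abstraction Ia = S/5 = (1700/759)/5 = 340/759 ≈ 0.448 in
P − Ia = 2.720 − 0.448 = 43112/18975 ≈ 2.272 in (> 0, runoff occurs)
Q: (43112/18975)² ÷ (85612/18975) = 27333008/23889525 in (≈ 1.144 in)

Q = 27333008/23889525 in ≈ 1.144 in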